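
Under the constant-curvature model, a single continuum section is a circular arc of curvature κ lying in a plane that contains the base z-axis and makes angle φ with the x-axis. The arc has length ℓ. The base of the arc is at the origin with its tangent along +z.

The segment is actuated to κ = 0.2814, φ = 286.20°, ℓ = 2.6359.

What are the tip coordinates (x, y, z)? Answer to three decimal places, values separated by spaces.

θ = κ·ℓ = 0.2814 × 2.6359 = 0.74174 rad
ρ = (1 − cos θ)/κ = (1 − 0.73729)/0.2814 = 0.93357
z = sin θ / κ = 0.67557/0.2814 = 2.40076
x = ρ cos φ = 0.93357 × cos(286.20°) = 0.26046
y = ρ sin φ = 0.93357 × sin(286.20°) = -0.89650

0.260 -0.897 2.401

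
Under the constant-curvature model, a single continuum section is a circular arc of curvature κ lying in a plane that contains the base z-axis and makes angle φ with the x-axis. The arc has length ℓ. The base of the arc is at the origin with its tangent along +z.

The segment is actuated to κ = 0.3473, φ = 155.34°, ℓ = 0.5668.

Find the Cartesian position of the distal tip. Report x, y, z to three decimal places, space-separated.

θ = κ·ℓ = 0.3473 × 0.5668 = 0.19685 rad
ρ = (1 − cos θ)/κ = (1 − 0.98069)/0.3473 = 0.05561
z = sin θ / κ = 0.19558/0.3473 = 0.56315
x = ρ cos φ = 0.05561 × cos(155.34°) = -0.05054
y = ρ sin φ = 0.05561 × sin(155.34°) = 0.02320

-0.051 0.023 0.563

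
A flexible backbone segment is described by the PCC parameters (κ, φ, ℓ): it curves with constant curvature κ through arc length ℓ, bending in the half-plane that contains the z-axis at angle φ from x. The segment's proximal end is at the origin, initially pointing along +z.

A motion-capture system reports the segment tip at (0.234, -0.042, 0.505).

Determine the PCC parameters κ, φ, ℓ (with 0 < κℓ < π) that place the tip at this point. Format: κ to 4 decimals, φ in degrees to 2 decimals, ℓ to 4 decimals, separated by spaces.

1.5262 349.82 0.5766

ρ = √(x²+y²) = √(0.234² + -0.042²) = 0.23774
φ = atan2(y, x) mod 360° = atan2(-0.042, 0.234) = 349.8245°
|p|² = ρ² + z² = 0.23774² + 0.505² = 0.31155
κ = 2ρ / |p|² = 2×0.23774 / 0.31155 = 1.52620
θ = 2·atan2(ρ, z) = 2·atan2(0.23774, 0.505) = 0.87998 rad
ℓ = θ/κ = 0.87998/1.52620 = 0.57659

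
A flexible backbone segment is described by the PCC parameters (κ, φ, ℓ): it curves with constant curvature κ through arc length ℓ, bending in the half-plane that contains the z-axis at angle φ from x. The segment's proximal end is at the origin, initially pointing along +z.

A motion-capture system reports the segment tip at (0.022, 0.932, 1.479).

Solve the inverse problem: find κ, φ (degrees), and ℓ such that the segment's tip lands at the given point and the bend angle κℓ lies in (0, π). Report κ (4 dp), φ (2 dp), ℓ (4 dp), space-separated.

ρ = √(x²+y²) = √(0.022² + 0.932²) = 0.93226
φ = atan2(y, x) mod 360° = atan2(0.932, 0.022) = 88.6478°
|p|² = ρ² + z² = 0.93226² + 1.479² = 3.05655
κ = 2ρ / |p|² = 2×0.93226 / 3.05655 = 0.61001
θ = 2·atan2(ρ, z) = 2·atan2(0.93226, 1.479) = 1.12485 rad
ℓ = θ/κ = 1.12485/0.61001 = 1.84399

0.6100 88.65 1.8440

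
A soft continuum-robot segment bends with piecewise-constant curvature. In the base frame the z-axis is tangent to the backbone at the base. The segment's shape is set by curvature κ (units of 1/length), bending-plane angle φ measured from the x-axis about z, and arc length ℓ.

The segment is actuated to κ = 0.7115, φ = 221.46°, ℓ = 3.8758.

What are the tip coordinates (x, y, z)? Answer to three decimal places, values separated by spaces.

θ = κ·ℓ = 0.7115 × 3.8758 = 2.75763 rad
ρ = (1 − cos θ)/κ = (1 − -0.92719)/0.7115 = 2.70863
z = sin θ / κ = 0.37460/0.7115 = 0.52649
x = ρ cos φ = 2.70863 × cos(221.46°) = -2.02989
y = ρ sin φ = 2.70863 × sin(221.46°) = -1.79337

-2.030 -1.793 0.526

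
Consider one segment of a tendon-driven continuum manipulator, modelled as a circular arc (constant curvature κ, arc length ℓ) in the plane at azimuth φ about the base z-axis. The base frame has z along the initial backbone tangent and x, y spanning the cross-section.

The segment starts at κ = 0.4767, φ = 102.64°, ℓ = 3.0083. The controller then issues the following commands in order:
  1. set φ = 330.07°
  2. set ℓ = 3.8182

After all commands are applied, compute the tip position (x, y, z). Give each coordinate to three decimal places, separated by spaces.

initial: κ=0.4767, φ=102.64°, ℓ=3.0083
cmd 1: set φ=330.07° → (κ,φ,ℓ)=(0.4767,330.07°,3.0083) → tip=(1.5702,-0.9040,2.0782)
cmd 2: set ℓ=3.8182 → (κ,φ,ℓ)=(0.4767,330.07°,3.8182) → tip=(2.2666,-1.3049,2.0329)

2.267 -1.305 2.033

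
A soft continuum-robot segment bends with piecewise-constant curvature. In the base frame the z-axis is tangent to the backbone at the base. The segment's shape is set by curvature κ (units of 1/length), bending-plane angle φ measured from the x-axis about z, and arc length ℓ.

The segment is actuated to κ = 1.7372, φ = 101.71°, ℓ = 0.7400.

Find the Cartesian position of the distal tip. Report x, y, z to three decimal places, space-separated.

θ = κ·ℓ = 1.7372 × 0.7400 = 1.28553 rad
ρ = (1 − cos θ)/κ = (1 − 0.28141)/1.7372 = 0.41365
z = sin θ / κ = 0.95959/1.7372 = 0.55238
x = ρ cos φ = 0.41365 × cos(101.71°) = -0.08395
y = ρ sin φ = 0.41365 × sin(101.71°) = 0.40504

-0.084 0.405 0.552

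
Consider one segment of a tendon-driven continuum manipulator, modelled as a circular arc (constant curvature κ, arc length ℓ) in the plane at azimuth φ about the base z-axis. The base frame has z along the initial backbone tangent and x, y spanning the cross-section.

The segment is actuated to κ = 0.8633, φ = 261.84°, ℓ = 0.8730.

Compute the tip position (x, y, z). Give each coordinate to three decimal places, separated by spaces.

-0.045 -0.311 0.793

θ = κ·ℓ = 0.8633 × 0.8730 = 0.75366 rad
ρ = (1 − cos θ)/κ = (1 − 0.72919)/0.8633 = 0.31369
z = sin θ / κ = 0.68431/0.8633 = 0.79267
x = ρ cos φ = 0.31369 × cos(261.84°) = -0.04452
y = ρ sin φ = 0.31369 × sin(261.84°) = -0.31052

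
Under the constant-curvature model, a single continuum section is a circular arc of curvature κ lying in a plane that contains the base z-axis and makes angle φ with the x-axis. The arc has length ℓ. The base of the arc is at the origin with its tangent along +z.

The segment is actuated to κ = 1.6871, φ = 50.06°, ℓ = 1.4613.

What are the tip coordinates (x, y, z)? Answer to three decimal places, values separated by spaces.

θ = κ·ℓ = 1.6871 × 1.4613 = 2.46536 rad
ρ = (1 − cos θ)/κ = (1 − -0.77994)/1.6871 = 1.05503
z = sin θ / κ = 0.62586/1.6871 = 0.37097
x = ρ cos φ = 1.05503 × cos(50.06°) = 0.67731
y = ρ sin φ = 1.05503 × sin(50.06°) = 0.80891

0.677 0.809 0.371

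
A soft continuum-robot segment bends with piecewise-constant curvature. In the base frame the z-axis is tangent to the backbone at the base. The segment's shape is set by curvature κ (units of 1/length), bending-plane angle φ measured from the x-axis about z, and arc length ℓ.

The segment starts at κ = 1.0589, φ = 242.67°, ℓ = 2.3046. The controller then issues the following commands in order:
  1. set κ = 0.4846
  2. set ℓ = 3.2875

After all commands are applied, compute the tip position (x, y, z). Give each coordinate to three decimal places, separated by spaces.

-0.969 -1.874 2.063

initial: κ=1.0589, φ=242.67°, ℓ=2.3046
cmd 1: set κ=0.4846 → (κ,φ,ℓ)=(0.4846,242.67°,2.3046) → tip=(-0.5319,-1.0293,1.8545)
cmd 2: set ℓ=3.2875 → (κ,φ,ℓ)=(0.4846,242.67°,3.2875) → tip=(-0.9686,-1.8741,2.0630)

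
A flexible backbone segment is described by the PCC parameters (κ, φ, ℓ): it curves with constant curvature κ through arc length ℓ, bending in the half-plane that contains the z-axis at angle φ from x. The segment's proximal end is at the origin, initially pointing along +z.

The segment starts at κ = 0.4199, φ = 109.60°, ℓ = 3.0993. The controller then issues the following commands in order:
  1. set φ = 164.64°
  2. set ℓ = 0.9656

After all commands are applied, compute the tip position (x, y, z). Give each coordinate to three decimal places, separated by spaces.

initial: κ=0.4199, φ=109.60°, ℓ=3.0993
cmd 1: set φ=164.64° → (κ,φ,ℓ)=(0.4199,164.64°,3.0993) → tip=(-1.6852,0.4629,2.2956)
cmd 2: set ℓ=0.9656 → (κ,φ,ℓ)=(0.4199,164.64°,0.9656) → tip=(-0.1862,0.0511,0.9394)

-0.186 0.051 0.939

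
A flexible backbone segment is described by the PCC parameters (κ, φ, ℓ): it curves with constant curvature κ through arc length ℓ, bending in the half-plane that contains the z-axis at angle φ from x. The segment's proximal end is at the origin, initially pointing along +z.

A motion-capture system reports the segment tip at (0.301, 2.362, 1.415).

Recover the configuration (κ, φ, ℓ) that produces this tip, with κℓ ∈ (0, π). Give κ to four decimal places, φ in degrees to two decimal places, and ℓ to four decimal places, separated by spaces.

0.6207 82.74 3.3335

ρ = √(x²+y²) = √(0.301² + 2.362²) = 2.38110
φ = atan2(y, x) mod 360° = atan2(2.362, 0.301) = 82.7377°
|p|² = ρ² + z² = 2.38110² + 1.415² = 7.67187
κ = 2ρ / |p|² = 2×2.38110 / 7.67187 = 0.62074
θ = 2·atan2(ρ, z) = 2·atan2(2.38110, 1.415) = 2.06921 rad
ℓ = θ/κ = 2.06921/0.62074 = 3.33348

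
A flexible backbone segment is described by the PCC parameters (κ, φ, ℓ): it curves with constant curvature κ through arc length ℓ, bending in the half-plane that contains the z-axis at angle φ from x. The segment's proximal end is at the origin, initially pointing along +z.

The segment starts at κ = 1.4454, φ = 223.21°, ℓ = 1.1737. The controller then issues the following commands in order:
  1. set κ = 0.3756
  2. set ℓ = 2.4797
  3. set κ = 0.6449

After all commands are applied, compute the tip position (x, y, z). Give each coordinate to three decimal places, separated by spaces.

-1.162 -1.092 1.550

initial: κ=1.4454, φ=223.21°, ℓ=1.1737
cmd 1: set κ=0.3756 → (κ,φ,ℓ)=(0.3756,223.21°,1.1737) → tip=(-0.1855,-0.1743,1.1361)
cmd 2: set ℓ=2.4797 → (κ,φ,ℓ)=(0.3756,223.21°,2.4797) → tip=(-0.7825,-0.7351,2.1364)
cmd 3: set κ=0.6449 → (κ,φ,ℓ)=(0.6449,223.21°,2.4797) → tip=(-1.1622,-1.0918,1.5500)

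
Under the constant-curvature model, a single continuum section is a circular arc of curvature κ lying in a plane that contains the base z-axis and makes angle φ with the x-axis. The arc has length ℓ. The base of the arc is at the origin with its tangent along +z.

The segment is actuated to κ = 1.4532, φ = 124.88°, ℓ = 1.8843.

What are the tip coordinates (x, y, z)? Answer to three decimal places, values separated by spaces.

-0.755 1.084 0.270

θ = κ·ℓ = 1.4532 × 1.8843 = 2.73826 rad
ρ = (1 − cos θ)/κ = (1 − -0.91976)/1.4532 = 1.32106
z = sin θ / κ = 0.39248/1.4532 = 0.27008
x = ρ cos φ = 1.32106 × cos(124.88°) = -0.75546
y = ρ sin φ = 1.32106 × sin(124.88°) = 1.08373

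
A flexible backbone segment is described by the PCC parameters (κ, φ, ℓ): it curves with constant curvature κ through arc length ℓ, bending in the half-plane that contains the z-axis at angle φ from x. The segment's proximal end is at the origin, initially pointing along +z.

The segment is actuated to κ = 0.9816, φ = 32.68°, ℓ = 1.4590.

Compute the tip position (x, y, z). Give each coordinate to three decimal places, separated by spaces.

0.739 0.474 1.009

θ = κ·ℓ = 0.9816 × 1.4590 = 1.43215 rad
ρ = (1 − cos θ)/κ = (1 − 0.13820)/0.9816 = 0.87796
z = sin θ / κ = 0.99040/0.9816 = 1.00897
x = ρ cos φ = 0.87796 × cos(32.68°) = 0.73898
y = ρ sin φ = 0.87796 × sin(32.68°) = 0.47405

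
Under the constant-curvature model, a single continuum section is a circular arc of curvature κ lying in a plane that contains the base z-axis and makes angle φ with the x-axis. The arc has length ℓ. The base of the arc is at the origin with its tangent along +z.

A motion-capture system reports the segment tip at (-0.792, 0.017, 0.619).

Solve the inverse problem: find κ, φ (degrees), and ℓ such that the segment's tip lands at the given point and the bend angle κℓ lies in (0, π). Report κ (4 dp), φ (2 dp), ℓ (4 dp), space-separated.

ρ = √(x²+y²) = √(-0.792² + 0.017²) = 0.79218
φ = atan2(y, x) mod 360° = atan2(0.017, -0.792) = 178.7704°
|p|² = ρ² + z² = 0.79218² + 0.619² = 1.01071
κ = 2ρ / |p|² = 2×0.79218 / 1.01071 = 1.56757
θ = 2·atan2(ρ, z) = 2·atan2(0.79218, 0.619) = 1.81502 rad
ℓ = θ/κ = 1.81502/1.56757 = 1.15785

1.5676 178.77 1.1579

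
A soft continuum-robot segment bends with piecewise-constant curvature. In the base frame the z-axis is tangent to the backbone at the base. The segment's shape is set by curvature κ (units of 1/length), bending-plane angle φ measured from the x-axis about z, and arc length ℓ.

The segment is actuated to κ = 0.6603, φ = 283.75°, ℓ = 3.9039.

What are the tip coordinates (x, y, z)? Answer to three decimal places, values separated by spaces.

θ = κ·ℓ = 0.6603 × 3.9039 = 2.57775 rad
ρ = (1 − cos θ)/κ = (1 − -0.84521)/0.6603 = 2.79450
z = sin θ / κ = 0.53444/0.6603 = 0.80939
x = ρ cos φ = 2.79450 × cos(283.75°) = 0.66421
y = ρ sin φ = 2.79450 × sin(283.75°) = -2.71441

0.664 -2.714 0.809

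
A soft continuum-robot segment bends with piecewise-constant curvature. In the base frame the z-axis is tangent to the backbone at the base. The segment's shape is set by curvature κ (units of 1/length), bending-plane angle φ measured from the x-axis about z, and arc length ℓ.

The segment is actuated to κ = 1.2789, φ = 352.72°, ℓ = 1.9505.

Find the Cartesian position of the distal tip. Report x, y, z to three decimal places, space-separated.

1.394 -0.178 0.471

θ = κ·ℓ = 1.2789 × 1.9505 = 2.49449 rad
ρ = (1 − cos θ)/κ = (1 − -0.79784)/1.2789 = 1.40577
z = sin θ / κ = 0.60287/1.2789 = 0.47140
x = ρ cos φ = 1.40577 × cos(352.72°) = 1.39444
y = ρ sin φ = 1.40577 × sin(352.72°) = -0.17814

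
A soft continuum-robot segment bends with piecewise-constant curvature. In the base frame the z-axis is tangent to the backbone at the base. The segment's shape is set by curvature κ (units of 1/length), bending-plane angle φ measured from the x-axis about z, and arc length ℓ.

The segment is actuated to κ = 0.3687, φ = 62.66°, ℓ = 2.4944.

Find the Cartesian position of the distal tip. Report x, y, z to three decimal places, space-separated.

θ = κ·ℓ = 0.3687 × 2.4944 = 0.91969 rad
ρ = (1 − cos θ)/κ = (1 − 0.60607)/0.3687 = 1.06843
z = sin θ / κ = 0.79541/0.3687 = 2.15734
x = ρ cos φ = 1.06843 × cos(62.66°) = 0.49070
y = ρ sin φ = 1.06843 × sin(62.66°) = 0.94908

0.491 0.949 2.157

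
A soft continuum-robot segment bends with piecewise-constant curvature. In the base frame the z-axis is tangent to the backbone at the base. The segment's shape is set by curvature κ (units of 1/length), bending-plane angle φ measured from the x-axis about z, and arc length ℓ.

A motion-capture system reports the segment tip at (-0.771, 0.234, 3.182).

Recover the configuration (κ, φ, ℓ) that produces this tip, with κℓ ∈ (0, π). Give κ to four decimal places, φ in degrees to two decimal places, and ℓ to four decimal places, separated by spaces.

0.1496 163.12 3.3163

ρ = √(x²+y²) = √(-0.771² + 0.234²) = 0.80573
φ = atan2(y, x) mod 360° = atan2(0.234, -0.771) = 163.1169°
|p|² = ρ² + z² = 0.80573² + 3.182² = 10.77432
κ = 2ρ / |p|² = 2×0.80573 / 10.77432 = 0.14956
θ = 2·atan2(ρ, z) = 2·atan2(0.80573, 3.182) = 0.49600 rad
ℓ = θ/κ = 0.49600/0.14956 = 3.31632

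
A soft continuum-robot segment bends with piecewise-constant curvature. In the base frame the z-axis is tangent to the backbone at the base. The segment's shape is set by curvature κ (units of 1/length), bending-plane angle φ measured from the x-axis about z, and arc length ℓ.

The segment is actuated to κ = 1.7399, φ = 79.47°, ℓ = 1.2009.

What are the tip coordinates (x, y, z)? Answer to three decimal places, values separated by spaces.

θ = κ·ℓ = 1.7399 × 1.2009 = 2.08945 rad
ρ = (1 − cos θ)/κ = (1 − -0.49571)/1.7399 = 0.85965
z = sin θ / κ = 0.86849/1.7399 = 0.49916
x = ρ cos φ = 0.85965 × cos(79.47°) = 0.15710
y = ρ sin φ = 0.85965 × sin(79.47°) = 0.84517

0.157 0.845 0.499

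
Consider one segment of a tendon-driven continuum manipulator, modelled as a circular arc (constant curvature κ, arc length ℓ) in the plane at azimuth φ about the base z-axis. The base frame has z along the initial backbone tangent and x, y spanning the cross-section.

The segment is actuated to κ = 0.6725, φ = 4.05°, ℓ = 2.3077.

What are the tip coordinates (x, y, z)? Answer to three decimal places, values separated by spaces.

1.455 0.103 1.487

θ = κ·ℓ = 0.6725 × 2.3077 = 1.55193 rad
ρ = (1 − cos θ)/κ = (1 − 0.01887)/0.6725 = 1.45893
z = sin θ / κ = 0.99982/0.6725 = 1.48672
x = ρ cos φ = 1.45893 × cos(4.05°) = 1.45529
y = ρ sin φ = 1.45893 × sin(4.05°) = 0.10304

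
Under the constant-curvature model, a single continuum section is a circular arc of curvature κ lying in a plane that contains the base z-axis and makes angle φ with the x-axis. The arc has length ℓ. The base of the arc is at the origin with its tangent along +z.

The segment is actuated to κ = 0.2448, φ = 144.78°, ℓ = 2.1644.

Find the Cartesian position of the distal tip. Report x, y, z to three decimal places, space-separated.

θ = κ·ℓ = 0.2448 × 2.1644 = 0.52985 rad
ρ = (1 − cos θ)/κ = (1 − 0.86289)/0.2448 = 0.56011
z = sin θ / κ = 0.50540/0.2448 = 2.06454
x = ρ cos φ = 0.56011 × cos(144.78°) = -0.45758
y = ρ sin φ = 0.56011 × sin(144.78°) = 0.32302

-0.458 0.323 2.065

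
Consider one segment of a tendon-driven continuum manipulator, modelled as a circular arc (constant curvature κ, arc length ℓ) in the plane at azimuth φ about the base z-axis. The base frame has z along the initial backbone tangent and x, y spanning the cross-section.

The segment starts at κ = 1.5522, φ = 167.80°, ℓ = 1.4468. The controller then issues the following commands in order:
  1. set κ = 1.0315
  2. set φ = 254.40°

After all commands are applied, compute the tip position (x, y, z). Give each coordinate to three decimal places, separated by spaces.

-0.240 -0.861 0.966

initial: κ=1.5522, φ=167.80°, ℓ=1.4468
cmd 1: set κ=1.0315 → (κ,φ,ℓ)=(1.0315,167.80°,1.4468) → tip=(-0.8733,0.1888,0.9665)
cmd 2: set φ=254.40° → (κ,φ,ℓ)=(1.0315,254.40°,1.4468) → tip=(-0.2403,-0.8606,0.9665)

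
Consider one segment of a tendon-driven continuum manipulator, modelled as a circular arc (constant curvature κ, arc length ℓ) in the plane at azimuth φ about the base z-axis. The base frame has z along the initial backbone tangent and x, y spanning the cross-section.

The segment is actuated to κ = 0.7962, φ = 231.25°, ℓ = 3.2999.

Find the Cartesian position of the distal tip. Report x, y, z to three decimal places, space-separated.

θ = κ·ℓ = 0.7962 × 3.2999 = 2.62738 rad
ρ = (1 − cos θ)/κ = (1 − -0.87068)/0.7962 = 2.34951
z = sin θ / κ = 0.49185/0.7962 = 0.61775
x = ρ cos φ = 2.34951 × cos(231.25°) = -1.47061
y = ρ sin φ = 2.34951 × sin(231.25°) = -1.83235

-1.471 -1.832 0.618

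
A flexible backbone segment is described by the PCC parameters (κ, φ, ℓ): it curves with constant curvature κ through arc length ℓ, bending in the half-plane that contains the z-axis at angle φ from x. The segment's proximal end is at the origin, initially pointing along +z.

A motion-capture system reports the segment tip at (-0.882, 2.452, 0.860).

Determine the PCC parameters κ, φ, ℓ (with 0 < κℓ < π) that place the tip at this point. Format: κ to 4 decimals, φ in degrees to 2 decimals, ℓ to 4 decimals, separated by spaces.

ρ = √(x²+y²) = √(-0.882² + 2.452²) = 2.60581
φ = atan2(y, x) mod 360° = atan2(2.452, -0.882) = 109.7840°
|p|² = ρ² + z² = 2.60581² + 0.860² = 7.52983
κ = 2ρ / |p|² = 2×2.60581 / 7.52983 = 0.69213
θ = 2·atan2(ρ, z) = 2·atan2(2.60581, 0.860) = 2.50404 rad
ℓ = θ/κ = 2.50404/0.69213 = 3.61788

0.6921 109.78 3.6179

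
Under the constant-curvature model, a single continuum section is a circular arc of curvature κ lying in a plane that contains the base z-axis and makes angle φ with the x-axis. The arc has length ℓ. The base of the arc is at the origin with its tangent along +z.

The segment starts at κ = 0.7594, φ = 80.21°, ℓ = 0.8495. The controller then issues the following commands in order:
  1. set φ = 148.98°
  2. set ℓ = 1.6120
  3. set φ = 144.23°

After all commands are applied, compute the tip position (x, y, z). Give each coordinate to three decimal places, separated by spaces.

-0.705 0.508 1.239

initial: κ=0.7594, φ=80.21°, ℓ=0.8495
cmd 1: set φ=148.98° → (κ,φ,ℓ)=(0.7594,148.98°,0.8495) → tip=(-0.2268,0.1364,0.7918)
cmd 2: set ℓ=1.6120 → (κ,φ,ℓ)=(0.7594,148.98°,1.6120) → tip=(-0.7451,0.4481,1.2385)
cmd 3: set φ=144.23° → (κ,φ,ℓ)=(0.7594,144.23°,1.6120) → tip=(-0.7054,0.5082,1.2385)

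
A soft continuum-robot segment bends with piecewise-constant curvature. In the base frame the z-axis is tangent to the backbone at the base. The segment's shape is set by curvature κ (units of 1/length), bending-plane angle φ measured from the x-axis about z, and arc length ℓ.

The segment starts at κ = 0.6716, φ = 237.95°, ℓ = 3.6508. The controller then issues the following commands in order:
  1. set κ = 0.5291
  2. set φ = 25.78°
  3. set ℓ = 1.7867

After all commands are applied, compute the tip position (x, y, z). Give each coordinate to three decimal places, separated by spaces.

initial: κ=0.6716, φ=237.95°, ℓ=3.6508
cmd 1: set κ=0.5291 → (κ,φ,ℓ)=(0.5291,237.95°,3.6508) → tip=(-1.3570,-2.1675,1.7683)
cmd 2: set φ=25.78° → (κ,φ,ℓ)=(0.5291,25.78°,3.6508) → tip=(2.3028,1.1122,1.7683)
cmd 3: set ℓ=1.7867 → (κ,φ,ℓ)=(0.5291,25.78°,1.7867) → tip=(0.7055,0.3407,1.5322)

0.705 0.341 1.532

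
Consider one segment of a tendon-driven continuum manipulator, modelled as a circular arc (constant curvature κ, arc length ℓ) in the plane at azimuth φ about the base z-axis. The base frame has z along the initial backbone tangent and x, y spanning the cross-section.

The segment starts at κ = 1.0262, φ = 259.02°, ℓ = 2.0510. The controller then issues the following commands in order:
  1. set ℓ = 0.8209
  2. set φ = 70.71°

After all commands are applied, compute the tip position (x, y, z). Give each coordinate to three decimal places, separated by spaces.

0.108 0.308 0.727

initial: κ=1.0262, φ=259.02°, ℓ=2.0510
cmd 1: set ℓ=0.8209 → (κ,φ,ℓ)=(1.0262,259.02°,0.8209) → tip=(-0.0621,-0.3198,0.7272)
cmd 2: set φ=70.71° → (κ,φ,ℓ)=(1.0262,70.71°,0.8209) → tip=(0.1076,0.3075,0.7272)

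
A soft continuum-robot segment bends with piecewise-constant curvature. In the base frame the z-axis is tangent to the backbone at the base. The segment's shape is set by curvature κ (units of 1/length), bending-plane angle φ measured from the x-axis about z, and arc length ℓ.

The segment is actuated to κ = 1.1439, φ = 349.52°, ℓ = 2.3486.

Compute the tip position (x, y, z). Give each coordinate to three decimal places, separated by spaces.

θ = κ·ℓ = 1.1439 × 2.3486 = 2.68656 rad
ρ = (1 − cos θ)/κ = (1 − -0.89825)/1.1439 = 1.65945
z = sin θ / κ = 0.43949/1.1439 = 0.38420
x = ρ cos φ = 1.65945 × cos(349.52°) = 1.63177
y = ρ sin φ = 1.65945 × sin(349.52°) = -0.30184

1.632 -0.302 0.384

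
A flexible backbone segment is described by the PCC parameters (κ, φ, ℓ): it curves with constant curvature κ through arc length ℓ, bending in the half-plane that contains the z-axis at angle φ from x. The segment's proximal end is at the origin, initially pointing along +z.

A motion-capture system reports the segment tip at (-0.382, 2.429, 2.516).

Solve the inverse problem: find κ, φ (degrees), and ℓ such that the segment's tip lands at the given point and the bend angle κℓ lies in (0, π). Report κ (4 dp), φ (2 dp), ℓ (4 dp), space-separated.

ρ = √(x²+y²) = √(-0.382² + 2.429²) = 2.45885
φ = atan2(y, x) mod 360° = atan2(2.429, -0.382) = 98.9375°
|p|² = ρ² + z² = 2.45885² + 2.516² = 12.37622
κ = 2ρ / |p|² = 2×2.45885 / 12.37622 = 0.39735
θ = 2·atan2(ρ, z) = 2·atan2(2.45885, 2.516) = 1.54782 rad
ℓ = θ/κ = 1.54782/0.39735 = 3.89535

0.3974 98.94 3.8954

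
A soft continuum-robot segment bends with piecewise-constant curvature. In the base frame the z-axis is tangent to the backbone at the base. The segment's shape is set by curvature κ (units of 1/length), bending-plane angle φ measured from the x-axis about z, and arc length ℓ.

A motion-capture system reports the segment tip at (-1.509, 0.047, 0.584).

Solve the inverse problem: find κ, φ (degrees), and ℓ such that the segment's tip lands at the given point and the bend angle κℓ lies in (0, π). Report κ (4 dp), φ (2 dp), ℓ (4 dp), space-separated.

1.1523 178.22 2.0857

ρ = √(x²+y²) = √(-1.509² + 0.047²) = 1.50973
φ = atan2(y, x) mod 360° = atan2(0.047, -1.509) = 178.2160°
|p|² = ρ² + z² = 1.50973² + 0.584² = 2.62035
κ = 2ρ / |p|² = 2×1.50973 / 2.62035 = 1.15231
θ = 2·atan2(ρ, z) = 2·atan2(1.50973, 0.584) = 2.40340 rad
ℓ = θ/κ = 2.40340/1.15231 = 2.08572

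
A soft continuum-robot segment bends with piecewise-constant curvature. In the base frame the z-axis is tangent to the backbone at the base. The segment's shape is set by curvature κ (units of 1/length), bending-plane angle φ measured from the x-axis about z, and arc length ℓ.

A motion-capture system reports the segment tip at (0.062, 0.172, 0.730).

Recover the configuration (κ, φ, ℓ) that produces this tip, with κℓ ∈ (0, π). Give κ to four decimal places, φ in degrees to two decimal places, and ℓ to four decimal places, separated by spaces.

ρ = √(x²+y²) = √(0.062² + 0.172²) = 0.18283
φ = atan2(y, x) mod 360° = atan2(0.172, 0.062) = 70.1775°
|p|² = ρ² + z² = 0.18283² + 0.730² = 0.56633
κ = 2ρ / |p|² = 2×0.18283 / 0.56633 = 0.64568
θ = 2·atan2(ρ, z) = 2·atan2(0.18283, 0.730) = 0.49082 rad
ℓ = θ/κ = 0.49082/0.64568 = 0.76015

0.6457 70.18 0.7602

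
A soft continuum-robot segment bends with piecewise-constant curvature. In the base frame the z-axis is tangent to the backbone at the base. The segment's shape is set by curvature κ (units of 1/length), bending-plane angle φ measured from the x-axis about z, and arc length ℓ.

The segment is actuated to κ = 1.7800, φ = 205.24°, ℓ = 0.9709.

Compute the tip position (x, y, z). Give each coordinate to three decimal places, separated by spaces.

-0.588 -0.277 0.555

θ = κ·ℓ = 1.7800 × 0.9709 = 1.72820 rad
ρ = (1 − cos θ)/κ = (1 − -0.15676)/1.7800 = 0.64986
z = sin θ / κ = 0.98764/1.7800 = 0.55485
x = ρ cos φ = 0.64986 × cos(205.24°) = -0.58782
y = ρ sin φ = 0.64986 × sin(205.24°) = -0.27711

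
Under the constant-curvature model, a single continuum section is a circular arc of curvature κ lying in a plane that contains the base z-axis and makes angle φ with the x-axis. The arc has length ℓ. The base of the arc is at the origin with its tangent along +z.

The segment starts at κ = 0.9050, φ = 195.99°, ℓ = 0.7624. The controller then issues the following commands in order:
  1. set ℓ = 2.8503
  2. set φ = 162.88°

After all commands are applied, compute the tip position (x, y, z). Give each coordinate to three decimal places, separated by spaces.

-1.950 0.601 0.589

initial: κ=0.9050, φ=195.99°, ℓ=0.7624
cmd 1: set ℓ=2.8503 → (κ,φ,ℓ)=(0.9050,195.99°,2.8503) → tip=(-1.9610,-0.5619,0.5889)
cmd 2: set φ=162.88° → (κ,φ,ℓ)=(0.9050,162.88°,2.8503) → tip=(-1.9496,0.6005,0.5889)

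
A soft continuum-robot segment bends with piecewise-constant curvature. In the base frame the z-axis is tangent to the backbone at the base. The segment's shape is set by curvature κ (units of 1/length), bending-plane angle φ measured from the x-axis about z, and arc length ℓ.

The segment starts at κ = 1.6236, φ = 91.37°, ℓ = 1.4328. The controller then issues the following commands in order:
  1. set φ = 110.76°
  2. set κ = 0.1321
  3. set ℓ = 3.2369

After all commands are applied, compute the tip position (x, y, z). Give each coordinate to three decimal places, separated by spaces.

-0.242 0.637 3.139

initial: κ=1.6236, φ=91.37°, ℓ=1.4328
cmd 1: set φ=110.76° → (κ,φ,ℓ)=(1.6236,110.76°,1.4328) → tip=(-0.3680,0.9708,0.4483)
cmd 2: set κ=0.1321 → (κ,φ,ℓ)=(0.1321,110.76°,1.4328) → tip=(-0.0479,0.1264,1.4243)
cmd 3: set ℓ=3.2369 → (κ,φ,ℓ)=(0.1321,110.76°,3.2369) → tip=(-0.2416,0.6373,3.1392)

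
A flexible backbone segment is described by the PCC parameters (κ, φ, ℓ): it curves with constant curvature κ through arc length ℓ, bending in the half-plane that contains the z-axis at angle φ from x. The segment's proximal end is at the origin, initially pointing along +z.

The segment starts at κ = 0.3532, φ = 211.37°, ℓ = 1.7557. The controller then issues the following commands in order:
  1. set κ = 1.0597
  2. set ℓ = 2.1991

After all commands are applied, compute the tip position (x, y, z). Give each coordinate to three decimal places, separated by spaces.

initial: κ=0.3532, φ=211.37°, ℓ=1.7557
cmd 1: set κ=1.0597 → (κ,φ,ℓ)=(1.0597,211.37°,1.7557) → tip=(-1.0359,-0.6316,0.9043)
cmd 2: set ℓ=2.1991 → (κ,φ,ℓ)=(1.0597,211.37°,2.1991) → tip=(-1.3606,-0.8295,0.6843)

-1.361 -0.830 0.684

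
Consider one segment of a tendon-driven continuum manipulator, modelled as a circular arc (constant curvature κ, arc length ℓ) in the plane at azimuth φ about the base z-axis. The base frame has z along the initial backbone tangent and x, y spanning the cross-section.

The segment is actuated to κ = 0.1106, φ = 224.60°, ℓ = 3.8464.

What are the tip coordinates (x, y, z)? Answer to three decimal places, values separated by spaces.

-0.574 -0.566 3.731

θ = κ·ℓ = 0.1106 × 3.8464 = 0.42541 rad
ρ = (1 − cos θ)/κ = (1 − 0.91087)/0.1106 = 0.80589
z = sin θ / κ = 0.41270/0.1106 = 3.73143
x = ρ cos φ = 0.80589 × cos(224.60°) = -0.57381
y = ρ sin φ = 0.80589 × sin(224.60°) = -0.56586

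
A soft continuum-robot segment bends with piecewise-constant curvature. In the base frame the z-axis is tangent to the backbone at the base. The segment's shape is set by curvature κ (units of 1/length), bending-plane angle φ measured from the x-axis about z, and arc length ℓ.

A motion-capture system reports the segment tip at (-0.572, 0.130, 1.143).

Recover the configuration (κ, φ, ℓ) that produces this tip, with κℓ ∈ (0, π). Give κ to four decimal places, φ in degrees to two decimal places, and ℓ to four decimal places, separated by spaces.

ρ = √(x²+y²) = √(-0.572² + 0.130²) = 0.58659
φ = atan2(y, x) mod 360° = atan2(0.130, -0.572) = 167.1957°
|p|² = ρ² + z² = 0.58659² + 1.143² = 1.65053
κ = 2ρ / |p|² = 2×0.58659 / 1.65053 = 0.71078
θ = 2·atan2(ρ, z) = 2·atan2(0.58659, 1.143) = 0.94830 rad
ℓ = θ/κ = 0.94830/0.71078 = 1.33416

0.7108 167.20 1.3342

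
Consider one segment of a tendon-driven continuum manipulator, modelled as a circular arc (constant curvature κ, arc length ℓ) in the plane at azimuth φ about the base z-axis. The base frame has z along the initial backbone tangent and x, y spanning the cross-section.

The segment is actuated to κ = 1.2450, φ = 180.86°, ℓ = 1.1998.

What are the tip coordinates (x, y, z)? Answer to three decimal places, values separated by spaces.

θ = κ·ℓ = 1.2450 × 1.1998 = 1.49375 rad
ρ = (1 − cos θ)/κ = (1 − 0.07697)/1.2450 = 0.74139
z = sin θ / κ = 0.99703/1.2450 = 0.80083
x = ρ cos φ = 0.74139 × cos(180.86°) = -0.74131
y = ρ sin φ = 0.74139 × sin(180.86°) = -0.01113

-0.741 -0.011 0.801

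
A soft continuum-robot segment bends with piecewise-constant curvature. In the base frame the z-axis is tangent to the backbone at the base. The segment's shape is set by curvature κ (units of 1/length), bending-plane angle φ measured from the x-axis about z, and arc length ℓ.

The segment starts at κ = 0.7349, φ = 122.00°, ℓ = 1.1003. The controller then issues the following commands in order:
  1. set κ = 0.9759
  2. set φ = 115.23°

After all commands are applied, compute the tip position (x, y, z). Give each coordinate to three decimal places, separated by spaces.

initial: κ=0.7349, φ=122.00°, ℓ=1.1003
cmd 1: set κ=0.9759 → (κ,φ,ℓ)=(0.9759,122.00°,1.1003) → tip=(-0.2841,0.4547,0.9007)
cmd 2: set φ=115.23° → (κ,φ,ℓ)=(0.9759,115.23°,1.1003) → tip=(-0.2285,0.4850,0.9007)

-0.229 0.485 0.901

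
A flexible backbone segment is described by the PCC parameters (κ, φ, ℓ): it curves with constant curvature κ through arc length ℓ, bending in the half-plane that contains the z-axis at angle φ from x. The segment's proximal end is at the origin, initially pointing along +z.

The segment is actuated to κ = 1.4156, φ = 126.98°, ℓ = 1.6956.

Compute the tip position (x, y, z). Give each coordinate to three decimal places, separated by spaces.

θ = κ·ℓ = 1.4156 × 1.6956 = 2.40029 rad
ρ = (1 − cos θ)/κ = (1 − -0.73759)/1.4156 = 1.22746
z = sin θ / κ = 0.67525/1.4156 = 0.47701
x = ρ cos φ = 1.22746 × cos(126.98°) = -0.73836
y = ρ sin φ = 1.22746 × sin(126.98°) = 0.98055

-0.738 0.981 0.477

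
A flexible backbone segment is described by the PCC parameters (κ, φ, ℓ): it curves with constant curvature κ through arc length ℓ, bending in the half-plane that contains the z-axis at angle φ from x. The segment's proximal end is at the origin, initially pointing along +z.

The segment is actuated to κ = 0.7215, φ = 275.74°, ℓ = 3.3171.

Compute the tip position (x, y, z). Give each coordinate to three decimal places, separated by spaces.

0.240 -2.390 0.943

θ = κ·ℓ = 0.7215 × 3.3171 = 2.39329 rad
ρ = (1 − cos θ)/κ = (1 − -0.73284)/0.7215 = 2.40172
z = sin θ / κ = 0.68040/0.7215 = 0.94303
x = ρ cos φ = 2.40172 × cos(275.74°) = 0.24021
y = ρ sin φ = 2.40172 × sin(275.74°) = -2.38968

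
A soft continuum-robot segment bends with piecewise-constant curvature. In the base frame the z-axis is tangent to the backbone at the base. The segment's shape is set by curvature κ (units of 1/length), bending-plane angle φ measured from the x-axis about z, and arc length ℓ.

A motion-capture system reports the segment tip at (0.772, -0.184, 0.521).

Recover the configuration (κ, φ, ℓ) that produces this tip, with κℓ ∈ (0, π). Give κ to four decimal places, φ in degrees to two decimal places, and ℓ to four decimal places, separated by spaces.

ρ = √(x²+y²) = √(0.772² + -0.184²) = 0.79362
φ = atan2(y, x) mod 360° = atan2(-0.184, 0.772) = 346.5941°
|p|² = ρ² + z² = 0.79362² + 0.521² = 0.90128
κ = 2ρ / |p|² = 2×0.79362 / 0.90128 = 1.76110
θ = 2·atan2(ρ, z) = 2·atan2(0.79362, 0.521) = 1.97976 rad
ℓ = θ/κ = 1.97976/1.76110 = 1.12416

1.7611 346.59 1.1242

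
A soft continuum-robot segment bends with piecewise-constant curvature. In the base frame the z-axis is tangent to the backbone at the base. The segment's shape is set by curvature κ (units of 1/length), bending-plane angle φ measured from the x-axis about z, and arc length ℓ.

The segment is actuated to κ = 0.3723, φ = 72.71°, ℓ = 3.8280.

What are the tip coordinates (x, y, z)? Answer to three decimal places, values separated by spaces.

θ = κ·ℓ = 0.3723 × 3.8280 = 1.42516 rad
ρ = (1 − cos θ)/κ = (1 − 0.14512)/0.3723 = 2.29622
z = sin θ / κ = 0.98941/0.3723 = 2.65757
x = ρ cos φ = 2.29622 × cos(72.71°) = 0.68246
y = ρ sin φ = 2.29622 × sin(72.71°) = 2.19246

0.682 2.192 2.658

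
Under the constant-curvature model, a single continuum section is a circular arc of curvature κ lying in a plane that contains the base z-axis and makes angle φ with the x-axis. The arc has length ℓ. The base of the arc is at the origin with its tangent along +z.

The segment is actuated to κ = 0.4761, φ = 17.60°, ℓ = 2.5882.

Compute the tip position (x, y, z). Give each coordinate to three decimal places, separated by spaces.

1.337 0.424 1.981

θ = κ·ℓ = 0.4761 × 2.5882 = 1.23224 rad
ρ = (1 − cos θ)/κ = (1 − 0.33212)/0.4761 = 1.40281
z = sin θ / κ = 0.94324/0.4761 = 1.98117
x = ρ cos φ = 1.40281 × cos(17.60°) = 1.33714
y = ρ sin φ = 1.40281 × sin(17.60°) = 0.42417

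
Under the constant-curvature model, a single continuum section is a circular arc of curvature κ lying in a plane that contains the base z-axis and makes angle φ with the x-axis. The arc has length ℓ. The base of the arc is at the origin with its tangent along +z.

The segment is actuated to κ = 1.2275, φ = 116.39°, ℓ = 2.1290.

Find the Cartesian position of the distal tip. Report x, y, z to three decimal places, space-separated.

-0.675 1.360 0.411

θ = κ·ℓ = 1.2275 × 2.1290 = 2.61335 rad
ρ = (1 − cos θ)/κ = (1 − -0.86369)/1.2275 = 1.51828
z = sin θ / κ = 0.50402/1.2275 = 0.41061
x = ρ cos φ = 1.51828 × cos(116.39°) = -0.67484
y = ρ sin φ = 1.51828 × sin(116.39°) = 1.36006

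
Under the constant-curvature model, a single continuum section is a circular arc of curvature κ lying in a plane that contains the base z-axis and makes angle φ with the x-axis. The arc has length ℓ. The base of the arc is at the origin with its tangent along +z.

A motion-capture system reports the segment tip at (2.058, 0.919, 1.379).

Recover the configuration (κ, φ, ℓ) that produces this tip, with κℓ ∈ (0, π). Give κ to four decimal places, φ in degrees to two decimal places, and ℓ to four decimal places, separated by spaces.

ρ = √(x²+y²) = √(2.058² + 0.919²) = 2.25387
φ = atan2(y, x) mod 360° = atan2(0.919, 2.058) = 24.0632°
|p|² = ρ² + z² = 2.25387² + 1.379² = 6.98157
κ = 2ρ / |p|² = 2×2.25387 / 6.98157 = 0.64566
θ = 2·atan2(ρ, z) = 2·atan2(2.25387, 1.379) = 2.04344 rad
ℓ = θ/κ = 2.04344/0.64566 = 3.16487

0.6457 24.06 3.1649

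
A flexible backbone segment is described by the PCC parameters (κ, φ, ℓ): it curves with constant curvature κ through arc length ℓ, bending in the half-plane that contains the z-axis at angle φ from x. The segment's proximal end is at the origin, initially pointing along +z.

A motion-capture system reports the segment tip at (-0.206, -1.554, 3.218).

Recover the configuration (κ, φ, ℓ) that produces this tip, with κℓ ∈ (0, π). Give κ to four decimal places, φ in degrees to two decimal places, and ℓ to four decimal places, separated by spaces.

ρ = √(x²+y²) = √(-0.206² + -1.554²) = 1.56759
φ = atan2(y, x) mod 360° = atan2(-1.554, -0.206) = 262.4488°
|p|² = ρ² + z² = 1.56759² + 3.218² = 12.81288
κ = 2ρ / |p|² = 2×1.56759 / 12.81288 = 0.24469
θ = 2·atan2(ρ, z) = 2·atan2(1.56759, 3.218) = 0.90660 rad
ℓ = θ/κ = 0.90660/0.24469 = 3.70510

0.2447 262.45 3.7051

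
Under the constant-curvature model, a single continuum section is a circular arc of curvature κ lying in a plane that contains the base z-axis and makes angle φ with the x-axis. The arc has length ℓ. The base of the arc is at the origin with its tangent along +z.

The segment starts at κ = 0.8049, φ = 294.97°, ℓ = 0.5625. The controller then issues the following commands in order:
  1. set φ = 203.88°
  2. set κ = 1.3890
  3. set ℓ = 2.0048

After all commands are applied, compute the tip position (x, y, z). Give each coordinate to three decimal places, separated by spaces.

-1.275 -0.565 0.252

initial: κ=0.8049, φ=294.97°, ℓ=0.5625
cmd 1: set φ=203.88° → (κ,φ,ℓ)=(0.8049,203.88°,0.5625) → tip=(-0.1145,-0.0507,0.5435)
cmd 2: set κ=1.3890 → (κ,φ,ℓ)=(1.3890,203.88°,0.5625) → tip=(-0.1909,-0.0845,0.5070)
cmd 3: set ℓ=2.0048 → (κ,φ,ℓ)=(1.3890,203.88°,2.0048) → tip=(-1.2751,-0.5645,0.2515)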